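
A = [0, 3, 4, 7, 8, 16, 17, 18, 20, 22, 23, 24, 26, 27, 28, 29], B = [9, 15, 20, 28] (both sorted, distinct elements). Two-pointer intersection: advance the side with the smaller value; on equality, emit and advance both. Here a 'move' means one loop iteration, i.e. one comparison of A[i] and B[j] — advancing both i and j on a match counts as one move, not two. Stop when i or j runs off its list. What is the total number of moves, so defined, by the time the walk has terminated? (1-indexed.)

[i=1,j=1] 0<9 → i++
[i=2,j=1] 3<9 → i++
[i=3,j=1] 4<9 → i++
[i=4,j=1] 7<9 → i++
[i=5,j=1] 8<9 → i++
[i=6,j=1] 16>9 → j++
[i=6,j=2] 16>15 → j++
[i=6,j=3] 16<20 → i++
[i=7,j=3] 17<20 → i++
[i=8,j=3] 18<20 → i++
[i=9,j=3] 20==20 emit → i++,j++
[i=10,j=4] 22<28 → i++
[i=11,j=4] 23<28 → i++
[i=12,j=4] 24<28 → i++
[i=13,j=4] 26<28 → i++
[i=14,j=4] 27<28 → i++
[i=15,j=4] 28==28 emit → i++,j++

17 moves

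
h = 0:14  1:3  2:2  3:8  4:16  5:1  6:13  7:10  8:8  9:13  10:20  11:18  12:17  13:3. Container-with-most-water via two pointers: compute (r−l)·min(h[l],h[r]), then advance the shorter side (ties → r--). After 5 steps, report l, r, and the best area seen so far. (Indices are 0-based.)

[0,13] min(14,3)*13=39 best=39 * → r--
[0,12] min(14,17)*12=168 best=168 * → l++
[1,12] min(3,17)*11=33 best=168 → l++
[2,12] min(2,17)*10=20 best=168 → l++
[3,12] min(8,17)*9=72 best=168 → l++

l=4, r=12, best area=168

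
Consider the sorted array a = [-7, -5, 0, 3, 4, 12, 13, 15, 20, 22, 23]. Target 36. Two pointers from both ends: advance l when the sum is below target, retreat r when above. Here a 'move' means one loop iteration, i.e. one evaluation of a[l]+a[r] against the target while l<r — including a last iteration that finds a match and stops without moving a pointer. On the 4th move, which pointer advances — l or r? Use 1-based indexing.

l=1 r=11: -7+23=16 <36, l++
l=2 r=11: -5+23=18 <36, l++
l=3 r=11: 0+23=23 <36, l++
l=4 r=11: 3+23=26 <36, l++

l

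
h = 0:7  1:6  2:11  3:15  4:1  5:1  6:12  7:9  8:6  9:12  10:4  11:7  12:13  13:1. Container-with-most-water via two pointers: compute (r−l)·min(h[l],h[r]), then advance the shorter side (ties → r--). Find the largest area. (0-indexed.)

[0,13] min(7,1)*13=13 best=13 * → r--
[0,12] min(7,13)*12=84 best=84 * → l++
[1,12] min(6,13)*11=66 best=84 → l++
[2,12] min(11,13)*10=110 best=110 * → l++
[3,12] min(15,13)*9=117 best=117 * → r--
[3,11] min(15,7)*8=56 best=117 → r--
[3,10] min(15,4)*7=28 best=117 → r--
[3,9] min(15,12)*6=72 best=117 → r--
[3,8] min(15,6)*5=30 best=117 → r--
[3,7] min(15,9)*4=36 best=117 → r--
[3,6] min(15,12)*3=36 best=117 → r--
[3,5] min(15,1)*2=2 best=117 → r--
[3,4] min(15,1)*1=1 best=117 → r--

max area = 117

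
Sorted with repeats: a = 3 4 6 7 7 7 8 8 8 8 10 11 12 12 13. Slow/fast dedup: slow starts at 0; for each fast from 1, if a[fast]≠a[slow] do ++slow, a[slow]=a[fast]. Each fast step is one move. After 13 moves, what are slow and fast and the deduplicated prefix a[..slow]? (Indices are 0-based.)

slow=7, fast=14, prefix=[3, 4, 6, 7, 8, 10, 11, 12]

(s=0,f=1) a[fast]=4≠a[slow]=3 write a[1]=4 → slow++,fast++
(s=1,f=2) a[fast]=6≠a[slow]=4 write a[2]=6 → slow++,fast++
(s=2,f=3) a[fast]=7≠a[slow]=6 write a[3]=7 → slow++,fast++
(s=3,f=4) a[fast]=7=a[slow] dup → fast++
(s=3,f=5) a[fast]=7=a[slow] dup → fast++
(s=3,f=6) a[fast]=8≠a[slow]=7 write a[4]=8 → slow++,fast++
(s=4,f=7) a[fast]=8=a[slow] dup → fast++
(s=4,f=8) a[fast]=8=a[slow] dup → fast++
(s=4,f=9) a[fast]=8=a[slow] dup → fast++
(s=4,f=10) a[fast]=10≠a[slow]=8 write a[5]=10 → slow++,fast++
(s=5,f=11) a[fast]=11≠a[slow]=10 write a[6]=11 → slow++,fast++
(s=6,f=12) a[fast]=12≠a[slow]=11 write a[7]=12 → slow++,fast++
(s=7,f=13) a[fast]=12=a[slow] dup → fast++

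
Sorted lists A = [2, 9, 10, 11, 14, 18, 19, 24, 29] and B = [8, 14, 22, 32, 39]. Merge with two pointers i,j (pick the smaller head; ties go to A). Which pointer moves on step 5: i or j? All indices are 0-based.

i=0 j=0: A[i]=2<=B[j]=8 take 2, i++
i=1 j=0: A[i]=9>B[j]=8 take 8, j++
i=1 j=1: A[i]=9<=B[j]=14 take 9, i++
i=2 j=1: A[i]=10<=B[j]=14 take 10, i++
i=3 j=1: A[i]=11<=B[j]=14 take 11, i++

i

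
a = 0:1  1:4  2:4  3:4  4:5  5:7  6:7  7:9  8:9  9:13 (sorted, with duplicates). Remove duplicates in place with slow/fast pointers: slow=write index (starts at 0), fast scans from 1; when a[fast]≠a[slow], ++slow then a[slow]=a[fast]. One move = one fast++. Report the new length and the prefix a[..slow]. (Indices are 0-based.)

slow=0 fast=1: a[fast]=4≠a[slow]=1 write a[1]=4, slow++,fast++
slow=1 fast=2: a[fast]=4=a[slow] dup, fast++
slow=1 fast=3: a[fast]=4=a[slow] dup, fast++
slow=1 fast=4: a[fast]=5≠a[slow]=4 write a[2]=5, slow++,fast++
slow=2 fast=5: a[fast]=7≠a[slow]=5 write a[3]=7, slow++,fast++
slow=3 fast=6: a[fast]=7=a[slow] dup, fast++
slow=3 fast=7: a[fast]=9≠a[slow]=7 write a[4]=9, slow++,fast++
slow=4 fast=8: a[fast]=9=a[slow] dup, fast++
slow=4 fast=9: a[fast]=13≠a[slow]=9 write a[5]=13, slow++,fast++

length 6; prefix = [1, 4, 5, 7, 9, 13]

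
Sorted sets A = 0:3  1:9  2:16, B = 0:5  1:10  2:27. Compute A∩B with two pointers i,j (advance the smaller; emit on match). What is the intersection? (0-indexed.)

i=0 j=0: 3<5, i++
i=1 j=0: 9>5, j++
i=1 j=1: 9<10, i++
i=2 j=1: 16>10, j++
i=2 j=2: 16<27, i++

intersection = []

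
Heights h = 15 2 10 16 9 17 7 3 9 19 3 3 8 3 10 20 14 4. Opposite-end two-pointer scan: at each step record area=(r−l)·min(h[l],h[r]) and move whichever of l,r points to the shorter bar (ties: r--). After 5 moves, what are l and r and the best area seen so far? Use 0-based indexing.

[0,17] min(15,4)*17=68 best=68 * → r--
[0,16] min(15,14)*16=224 best=224 * → r--
[0,15] min(15,20)*15=225 best=225 * → l++
[1,15] min(2,20)*14=28 best=225 → l++
[2,15] min(10,20)*13=130 best=225 → l++

l=3, r=15, best area=225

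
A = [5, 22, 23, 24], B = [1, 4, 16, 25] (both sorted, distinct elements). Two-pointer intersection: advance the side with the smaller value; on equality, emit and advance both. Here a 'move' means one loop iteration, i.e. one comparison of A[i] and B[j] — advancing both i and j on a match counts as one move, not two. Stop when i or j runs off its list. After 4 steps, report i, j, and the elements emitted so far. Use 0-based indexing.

i=1, j=3, emitted=[]

[i=0,j=0] 5>1 → j++
[i=0,j=1] 5>4 → j++
[i=0,j=2] 5<16 → i++
[i=1,j=2] 22>16 → j++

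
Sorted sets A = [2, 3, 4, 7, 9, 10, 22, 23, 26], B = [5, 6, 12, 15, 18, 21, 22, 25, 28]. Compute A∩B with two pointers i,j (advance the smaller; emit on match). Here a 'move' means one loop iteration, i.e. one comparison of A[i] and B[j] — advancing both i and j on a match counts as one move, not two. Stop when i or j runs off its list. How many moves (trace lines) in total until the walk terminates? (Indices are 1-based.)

[i=1,j=1] 2<5 → i++
[i=2,j=1] 3<5 → i++
[i=3,j=1] 4<5 → i++
[i=4,j=1] 7>5 → j++
[i=4,j=2] 7>6 → j++
[i=4,j=3] 7<12 → i++
[i=5,j=3] 9<12 → i++
[i=6,j=3] 10<12 → i++
[i=7,j=3] 22>12 → j++
[i=7,j=4] 22>15 → j++
[i=7,j=5] 22>18 → j++
[i=7,j=6] 22>21 → j++
[i=7,j=7] 22==22 emit → i++,j++
[i=8,j=8] 23<25 → i++
[i=9,j=8] 26>25 → j++
[i=9,j=9] 26<28 → i++

16 moves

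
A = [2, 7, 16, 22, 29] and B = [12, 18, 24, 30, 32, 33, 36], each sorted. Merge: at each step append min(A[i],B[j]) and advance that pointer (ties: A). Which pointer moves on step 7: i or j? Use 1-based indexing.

j

[i=1,j=1] A[i]=2<=B[j]=12 take 2 → i++
[i=2,j=1] A[i]=7<=B[j]=12 take 7 → i++
[i=3,j=1] A[i]=16>B[j]=12 take 12 → j++
[i=3,j=2] A[i]=16<=B[j]=18 take 16 → i++
[i=4,j=2] A[i]=22>B[j]=18 take 18 → j++
[i=4,j=3] A[i]=22<=B[j]=24 take 22 → i++
[i=5,j=3] A[i]=29>B[j]=24 take 24 → j++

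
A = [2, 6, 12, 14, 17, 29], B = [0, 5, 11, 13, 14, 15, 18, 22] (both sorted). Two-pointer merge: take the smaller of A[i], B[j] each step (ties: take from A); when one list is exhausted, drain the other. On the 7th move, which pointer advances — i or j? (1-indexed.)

j

[i=1,j=1] A[i]=2>B[j]=0 take 0 → j++
[i=1,j=2] A[i]=2<=B[j]=5 take 2 → i++
[i=2,j=2] A[i]=6>B[j]=5 take 5 → j++
[i=2,j=3] A[i]=6<=B[j]=11 take 6 → i++
[i=3,j=3] A[i]=12>B[j]=11 take 11 → j++
[i=3,j=4] A[i]=12<=B[j]=13 take 12 → i++
[i=4,j=4] A[i]=14>B[j]=13 take 13 → j++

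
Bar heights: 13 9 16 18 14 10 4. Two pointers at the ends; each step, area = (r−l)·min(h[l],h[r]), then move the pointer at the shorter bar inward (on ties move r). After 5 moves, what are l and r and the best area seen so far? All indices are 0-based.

l=2, r=3, best area=52

l=0 r=6: min(13,4)*6=24 best=24 *, r--
l=0 r=5: min(13,10)*5=50 best=50 *, r--
l=0 r=4: min(13,14)*4=52 best=52 *, l++
l=1 r=4: min(9,14)*3=27 best=52, l++
l=2 r=4: min(16,14)*2=28 best=52, r--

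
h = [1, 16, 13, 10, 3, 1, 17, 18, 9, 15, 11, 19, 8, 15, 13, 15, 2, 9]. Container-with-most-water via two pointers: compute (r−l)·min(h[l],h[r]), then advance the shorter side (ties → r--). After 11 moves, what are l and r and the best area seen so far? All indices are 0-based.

l=0 r=17: min(1,9)*17=17 best=17 *, l++
l=1 r=17: min(16,9)*16=144 best=144 *, r--
l=1 r=16: min(16,2)*15=30 best=144, r--
l=1 r=15: min(16,15)*14=210 best=210 *, r--
l=1 r=14: min(16,13)*13=169 best=210, r--
l=1 r=13: min(16,15)*12=180 best=210, r--
l=1 r=12: min(16,8)*11=88 best=210, r--
l=1 r=11: min(16,19)*10=160 best=210, l++
l=2 r=11: min(13,19)*9=117 best=210, l++
l=3 r=11: min(10,19)*8=80 best=210, l++
l=4 r=11: min(3,19)*7=21 best=210, l++

l=5, r=11, best area=210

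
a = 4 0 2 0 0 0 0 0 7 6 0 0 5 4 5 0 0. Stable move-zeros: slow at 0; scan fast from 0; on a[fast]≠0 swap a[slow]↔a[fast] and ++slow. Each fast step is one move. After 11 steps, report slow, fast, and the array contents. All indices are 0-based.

(s=0,f=0) a[fast]=4≠0 swap→a[0]=4 → slow++,fast++
(s=1,f=1) a[fast]=0 → fast++
(s=1,f=2) a[fast]=2≠0 swap→a[1]=2 → slow++,fast++
(s=2,f=3) a[fast]=0 → fast++
(s=2,f=4) a[fast]=0 → fast++
(s=2,f=5) a[fast]=0 → fast++
(s=2,f=6) a[fast]=0 → fast++
(s=2,f=7) a[fast]=0 → fast++
(s=2,f=8) a[fast]=7≠0 swap→a[2]=7 → slow++,fast++
(s=3,f=9) a[fast]=6≠0 swap→a[3]=6 → slow++,fast++
(s=4,f=10) a[fast]=0 → fast++

slow=4, fast=11, a=[4, 2, 7, 6, 0, 0, 0, 0, 0, 0, 0, 0, 5, 4, 5, 0, 0]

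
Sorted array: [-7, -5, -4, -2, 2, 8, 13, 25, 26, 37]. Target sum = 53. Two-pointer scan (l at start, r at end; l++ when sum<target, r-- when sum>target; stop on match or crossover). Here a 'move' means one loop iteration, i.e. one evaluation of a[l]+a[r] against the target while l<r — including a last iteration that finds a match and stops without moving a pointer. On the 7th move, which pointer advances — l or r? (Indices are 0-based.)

l=0 r=9: -7+37=30 <53, l++
l=1 r=9: -5+37=32 <53, l++
l=2 r=9: -4+37=33 <53, l++
l=3 r=9: -2+37=35 <53, l++
l=4 r=9: 2+37=39 <53, l++
l=5 r=9: 8+37=45 <53, l++
l=6 r=9: 13+37=50 <53, l++

l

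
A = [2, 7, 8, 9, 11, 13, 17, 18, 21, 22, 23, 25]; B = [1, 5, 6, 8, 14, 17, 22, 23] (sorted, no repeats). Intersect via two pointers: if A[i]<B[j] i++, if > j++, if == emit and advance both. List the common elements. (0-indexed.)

[i=0,j=0] 2>1 → j++
[i=0,j=1] 2<5 → i++
[i=1,j=1] 7>5 → j++
[i=1,j=2] 7>6 → j++
[i=1,j=3] 7<8 → i++
[i=2,j=3] 8==8 emit → i++,j++
[i=3,j=4] 9<14 → i++
[i=4,j=4] 11<14 → i++
[i=5,j=4] 13<14 → i++
[i=6,j=4] 17>14 → j++
[i=6,j=5] 17==17 emit → i++,j++
[i=7,j=6] 18<22 → i++
[i=8,j=6] 21<22 → i++
[i=9,j=6] 22==22 emit → i++,j++
[i=10,j=7] 23==23 emit → i++,j++

intersection = [8, 17, 22, 23]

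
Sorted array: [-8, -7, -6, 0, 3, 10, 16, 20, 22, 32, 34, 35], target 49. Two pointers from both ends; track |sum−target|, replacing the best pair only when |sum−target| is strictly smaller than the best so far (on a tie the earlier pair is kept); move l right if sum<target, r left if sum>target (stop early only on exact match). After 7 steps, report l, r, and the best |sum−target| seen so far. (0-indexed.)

[0,11] -8+35=27 d=22 * → l++
[1,11] -7+35=28 d=21 * → l++
[2,11] -6+35=29 d=20 * → l++
[3,11] 0+35=35 d=14 * → l++
[4,11] 3+35=38 d=11 * → l++
[5,11] 10+35=45 d=4 * → l++
[6,11] 16+35=51 d=2 * → r--

l=6, r=10, best |Δ|=2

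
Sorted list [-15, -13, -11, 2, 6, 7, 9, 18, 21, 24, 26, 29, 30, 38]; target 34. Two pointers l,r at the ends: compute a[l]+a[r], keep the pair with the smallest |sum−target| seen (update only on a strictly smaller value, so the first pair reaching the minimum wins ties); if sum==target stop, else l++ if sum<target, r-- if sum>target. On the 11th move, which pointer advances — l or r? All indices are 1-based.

l=1 r=14: -15+38=23 d=11 *, l++
l=2 r=14: -13+38=25 d=9 *, l++
l=3 r=14: -11+38=27 d=7 *, l++
l=4 r=14: 2+38=40 d=6 *, r--
l=4 r=13: 2+30=32 d=2 *, l++
l=5 r=13: 6+30=36 d=2, r--
l=5 r=12: 6+29=35 d=1 *, r--
l=5 r=11: 6+26=32 d=2, l++
l=6 r=11: 7+26=33 d=1, l++
l=7 r=11: 9+26=35 d=1, r--
l=7 r=10: 9+24=33 d=1, l++

l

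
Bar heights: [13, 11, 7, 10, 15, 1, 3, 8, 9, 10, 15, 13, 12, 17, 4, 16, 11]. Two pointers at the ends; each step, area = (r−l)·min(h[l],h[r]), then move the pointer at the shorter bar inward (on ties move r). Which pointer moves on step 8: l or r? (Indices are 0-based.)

l=0 r=16: min(13,11)*16=176 best=176 *, r--
l=0 r=15: min(13,16)*15=195 best=195 *, l++
l=1 r=15: min(11,16)*14=154 best=195, l++
l=2 r=15: min(7,16)*13=91 best=195, l++
l=3 r=15: min(10,16)*12=120 best=195, l++
l=4 r=15: min(15,16)*11=165 best=195, l++
l=5 r=15: min(1,16)*10=10 best=195, l++
l=6 r=15: min(3,16)*9=27 best=195, l++

l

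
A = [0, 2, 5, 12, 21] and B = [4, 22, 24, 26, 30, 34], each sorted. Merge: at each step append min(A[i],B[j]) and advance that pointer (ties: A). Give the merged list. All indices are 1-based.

[i=1,j=1] A[i]=0<=B[j]=4 take 0 → i++
[i=2,j=1] A[i]=2<=B[j]=4 take 2 → i++
[i=3,j=1] A[i]=5>B[j]=4 take 4 → j++
[i=3,j=2] A[i]=5<=B[j]=22 take 5 → i++
[i=4,j=2] A[i]=12<=B[j]=22 take 12 → i++
[i=5,j=2] A[i]=21<=B[j]=22 take 21 → i++
[i=6,j=2] A done, take B[j]=22 → j++
[i=6,j=3] A done, take B[j]=24 → j++
[i=6,j=4] A done, take B[j]=26 → j++
[i=6,j=5] A done, take B[j]=30 → j++
[i=6,j=6] A done, take B[j]=34 → j++

[0, 2, 4, 5, 12, 21, 22, 24, 26, 30, 34]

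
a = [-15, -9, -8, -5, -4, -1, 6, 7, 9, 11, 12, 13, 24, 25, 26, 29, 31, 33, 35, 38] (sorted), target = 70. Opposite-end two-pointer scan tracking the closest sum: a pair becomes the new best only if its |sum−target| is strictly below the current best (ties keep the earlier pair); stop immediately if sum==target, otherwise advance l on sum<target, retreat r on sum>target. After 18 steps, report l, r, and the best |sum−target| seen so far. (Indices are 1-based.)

l=18, r=19, best |Δ|=1

l=1 r=20: -15+38=23 d=47 *, l++
l=2 r=20: -9+38=29 d=41 *, l++
l=3 r=20: -8+38=30 d=40 *, l++
l=4 r=20: -5+38=33 d=37 *, l++
l=5 r=20: -4+38=34 d=36 *, l++
l=6 r=20: -1+38=37 d=33 *, l++
l=7 r=20: 6+38=44 d=26 *, l++
l=8 r=20: 7+38=45 d=25 *, l++
l=9 r=20: 9+38=47 d=23 *, l++
l=10 r=20: 11+38=49 d=21 *, l++
l=11 r=20: 12+38=50 d=20 *, l++
l=12 r=20: 13+38=51 d=19 *, l++
l=13 r=20: 24+38=62 d=8 *, l++
l=14 r=20: 25+38=63 d=7 *, l++
l=15 r=20: 26+38=64 d=6 *, l++
l=16 r=20: 29+38=67 d=3 *, l++
l=17 r=20: 31+38=69 d=1 *, l++
l=18 r=20: 33+38=71 d=1, r--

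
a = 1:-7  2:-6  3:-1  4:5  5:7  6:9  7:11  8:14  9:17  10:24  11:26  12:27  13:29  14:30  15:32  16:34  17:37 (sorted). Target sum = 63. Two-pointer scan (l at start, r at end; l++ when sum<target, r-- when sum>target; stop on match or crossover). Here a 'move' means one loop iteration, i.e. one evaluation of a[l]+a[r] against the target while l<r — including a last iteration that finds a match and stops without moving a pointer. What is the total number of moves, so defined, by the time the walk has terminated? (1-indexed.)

l=1 r=17: -7+37=30 <63, l++
l=2 r=17: -6+37=31 <63, l++
l=3 r=17: -1+37=36 <63, l++
l=4 r=17: 5+37=42 <63, l++
l=5 r=17: 7+37=44 <63, l++
l=6 r=17: 9+37=46 <63, l++
l=7 r=17: 11+37=48 <63, l++
l=8 r=17: 14+37=51 <63, l++
l=9 r=17: 17+37=54 <63, l++
l=10 r=17: 24+37=61 <63, l++
l=11 r=17: 26+37=63, found

11 moves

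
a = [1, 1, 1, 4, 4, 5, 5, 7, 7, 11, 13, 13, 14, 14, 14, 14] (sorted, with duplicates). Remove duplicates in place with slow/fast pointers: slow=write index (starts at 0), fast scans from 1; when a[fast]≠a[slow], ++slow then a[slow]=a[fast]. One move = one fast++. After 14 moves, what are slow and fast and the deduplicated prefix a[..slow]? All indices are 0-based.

slow=6, fast=15, prefix=[1, 4, 5, 7, 11, 13, 14]

(s=0,f=1) a[fast]=1=a[slow] dup → fast++
(s=0,f=2) a[fast]=1=a[slow] dup → fast++
(s=0,f=3) a[fast]=4≠a[slow]=1 write a[1]=4 → slow++,fast++
(s=1,f=4) a[fast]=4=a[slow] dup → fast++
(s=1,f=5) a[fast]=5≠a[slow]=4 write a[2]=5 → slow++,fast++
(s=2,f=6) a[fast]=5=a[slow] dup → fast++
(s=2,f=7) a[fast]=7≠a[slow]=5 write a[3]=7 → slow++,fast++
(s=3,f=8) a[fast]=7=a[slow] dup → fast++
(s=3,f=9) a[fast]=11≠a[slow]=7 write a[4]=11 → slow++,fast++
(s=4,f=10) a[fast]=13≠a[slow]=11 write a[5]=13 → slow++,fast++
(s=5,f=11) a[fast]=13=a[slow] dup → fast++
(s=5,f=12) a[fast]=14≠a[slow]=13 write a[6]=14 → slow++,fast++
(s=6,f=13) a[fast]=14=a[slow] dup → fast++
(s=6,f=14) a[fast]=14=a[slow] dup → fast++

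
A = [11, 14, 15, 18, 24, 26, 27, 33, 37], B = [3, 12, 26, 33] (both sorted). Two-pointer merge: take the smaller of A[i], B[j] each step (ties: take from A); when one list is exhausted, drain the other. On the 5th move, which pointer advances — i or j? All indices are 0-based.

i=0 j=0: A[i]=11>B[j]=3 take 3, j++
i=0 j=1: A[i]=11<=B[j]=12 take 11, i++
i=1 j=1: A[i]=14>B[j]=12 take 12, j++
i=1 j=2: A[i]=14<=B[j]=26 take 14, i++
i=2 j=2: A[i]=15<=B[j]=26 take 15, i++

i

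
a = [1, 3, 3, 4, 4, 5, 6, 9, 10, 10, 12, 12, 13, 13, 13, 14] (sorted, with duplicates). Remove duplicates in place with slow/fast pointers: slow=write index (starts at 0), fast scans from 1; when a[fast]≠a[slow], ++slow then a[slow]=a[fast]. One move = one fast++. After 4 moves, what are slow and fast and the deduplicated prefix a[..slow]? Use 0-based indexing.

slow=2, fast=5, prefix=[1, 3, 4]

slow=0 fast=1: a[fast]=3≠a[slow]=1 write a[1]=3, slow++,fast++
slow=1 fast=2: a[fast]=3=a[slow] dup, fast++
slow=1 fast=3: a[fast]=4≠a[slow]=3 write a[2]=4, slow++,fast++
slow=2 fast=4: a[fast]=4=a[slow] dup, fast++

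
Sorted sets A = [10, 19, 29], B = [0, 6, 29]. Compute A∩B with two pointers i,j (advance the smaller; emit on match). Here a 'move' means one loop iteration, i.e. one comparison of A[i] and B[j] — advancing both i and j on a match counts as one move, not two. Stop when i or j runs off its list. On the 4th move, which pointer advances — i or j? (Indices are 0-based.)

i

[i=0,j=0] 10>0 → j++
[i=0,j=1] 10>6 → j++
[i=0,j=2] 10<29 → i++
[i=1,j=2] 19<29 → i++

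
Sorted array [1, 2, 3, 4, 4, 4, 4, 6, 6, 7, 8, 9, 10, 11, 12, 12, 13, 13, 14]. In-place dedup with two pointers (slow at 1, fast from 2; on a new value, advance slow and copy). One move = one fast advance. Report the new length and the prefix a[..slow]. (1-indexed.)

slow=1 fast=2: a[fast]=2≠a[slow]=1 write a[2]=2, slow++,fast++
slow=2 fast=3: a[fast]=3≠a[slow]=2 write a[3]=3, slow++,fast++
slow=3 fast=4: a[fast]=4≠a[slow]=3 write a[4]=4, slow++,fast++
slow=4 fast=5: a[fast]=4=a[slow] dup, fast++
slow=4 fast=6: a[fast]=4=a[slow] dup, fast++
slow=4 fast=7: a[fast]=4=a[slow] dup, fast++
slow=4 fast=8: a[fast]=6≠a[slow]=4 write a[5]=6, slow++,fast++
slow=5 fast=9: a[fast]=6=a[slow] dup, fast++
slow=5 fast=10: a[fast]=7≠a[slow]=6 write a[6]=7, slow++,fast++
slow=6 fast=11: a[fast]=8≠a[slow]=7 write a[7]=8, slow++,fast++
slow=7 fast=12: a[fast]=9≠a[slow]=8 write a[8]=9, slow++,fast++
slow=8 fast=13: a[fast]=10≠a[slow]=9 write a[9]=10, slow++,fast++
slow=9 fast=14: a[fast]=11≠a[slow]=10 write a[10]=11, slow++,fast++
slow=10 fast=15: a[fast]=12≠a[slow]=11 write a[11]=12, slow++,fast++
slow=11 fast=16: a[fast]=12=a[slow] dup, fast++
slow=11 fast=17: a[fast]=13≠a[slow]=12 write a[12]=13, slow++,fast++
slow=12 fast=18: a[fast]=13=a[slow] dup, fast++
slow=12 fast=19: a[fast]=14≠a[slow]=13 write a[13]=14, slow++,fast++

length 13; prefix = [1, 2, 3, 4, 6, 7, 8, 9, 10, 11, 12, 13, 14]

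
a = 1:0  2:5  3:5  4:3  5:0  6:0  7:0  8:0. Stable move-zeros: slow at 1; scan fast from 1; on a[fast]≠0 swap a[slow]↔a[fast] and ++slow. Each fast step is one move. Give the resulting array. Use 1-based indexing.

[5, 5, 3, 0, 0, 0, 0, 0]

(s=1,f=1) a[fast]=0 → fast++
(s=1,f=2) a[fast]=5≠0 swap→a[1]=5 → slow++,fast++
(s=2,f=3) a[fast]=5≠0 swap→a[2]=5 → slow++,fast++
(s=3,f=4) a[fast]=3≠0 swap→a[3]=3 → slow++,fast++
(s=4,f=5) a[fast]=0 → fast++
(s=4,f=6) a[fast]=0 → fast++
(s=4,f=7) a[fast]=0 → fast++
(s=4,f=8) a[fast]=0 → fast++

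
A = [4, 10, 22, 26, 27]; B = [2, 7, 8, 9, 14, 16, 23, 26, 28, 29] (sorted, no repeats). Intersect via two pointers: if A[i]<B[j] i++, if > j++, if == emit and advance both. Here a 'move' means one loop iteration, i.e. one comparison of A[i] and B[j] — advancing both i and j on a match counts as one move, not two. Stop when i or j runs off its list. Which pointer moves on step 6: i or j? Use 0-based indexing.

i

i=0 j=0: 4>2, j++
i=0 j=1: 4<7, i++
i=1 j=1: 10>7, j++
i=1 j=2: 10>8, j++
i=1 j=3: 10>9, j++
i=1 j=4: 10<14, i++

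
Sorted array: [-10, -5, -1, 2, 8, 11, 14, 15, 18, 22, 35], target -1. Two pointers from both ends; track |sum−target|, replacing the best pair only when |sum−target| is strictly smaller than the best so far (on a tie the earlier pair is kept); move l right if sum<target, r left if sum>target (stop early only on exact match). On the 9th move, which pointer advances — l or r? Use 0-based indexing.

l

[0,10] -10+35=25 d=26 * → r--
[0,9] -10+22=12 d=13 * → r--
[0,8] -10+18=8 d=9 * → r--
[0,7] -10+15=5 d=6 * → r--
[0,6] -10+14=4 d=5 * → r--
[0,5] -10+11=1 d=2 * → r--
[0,4] -10+8=-2 d=1 * → l++
[1,4] -5+8=3 d=4 → r--
[1,3] -5+2=-3 d=2 → l++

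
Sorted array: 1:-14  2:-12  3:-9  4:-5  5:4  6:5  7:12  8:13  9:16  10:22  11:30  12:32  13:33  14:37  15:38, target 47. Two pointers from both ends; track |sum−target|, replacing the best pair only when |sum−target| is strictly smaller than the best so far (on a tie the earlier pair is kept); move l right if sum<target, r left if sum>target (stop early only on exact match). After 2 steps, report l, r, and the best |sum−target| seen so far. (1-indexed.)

l=3, r=15, best |Δ|=21

[1,15] -14+38=24 d=23 * → l++
[2,15] -12+38=26 d=21 * → l++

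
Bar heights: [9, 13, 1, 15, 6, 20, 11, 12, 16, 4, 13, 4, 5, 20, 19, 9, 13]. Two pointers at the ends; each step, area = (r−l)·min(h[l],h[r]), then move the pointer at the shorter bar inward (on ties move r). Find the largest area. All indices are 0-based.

max area = 195

l=0 r=16: min(9,13)*16=144 best=144 *, l++
l=1 r=16: min(13,13)*15=195 best=195 *, r--
l=1 r=15: min(13,9)*14=126 best=195, r--
l=1 r=14: min(13,19)*13=169 best=195, l++
l=2 r=14: min(1,19)*12=12 best=195, l++
l=3 r=14: min(15,19)*11=165 best=195, l++
l=4 r=14: min(6,19)*10=60 best=195, l++
l=5 r=14: min(20,19)*9=171 best=195, r--
l=5 r=13: min(20,20)*8=160 best=195, r--
l=5 r=12: min(20,5)*7=35 best=195, r--
l=5 r=11: min(20,4)*6=24 best=195, r--
l=5 r=10: min(20,13)*5=65 best=195, r--
l=5 r=9: min(20,4)*4=16 best=195, r--
l=5 r=8: min(20,16)*3=48 best=195, r--
l=5 r=7: min(20,12)*2=24 best=195, r--
l=5 r=6: min(20,11)*1=11 best=195, r--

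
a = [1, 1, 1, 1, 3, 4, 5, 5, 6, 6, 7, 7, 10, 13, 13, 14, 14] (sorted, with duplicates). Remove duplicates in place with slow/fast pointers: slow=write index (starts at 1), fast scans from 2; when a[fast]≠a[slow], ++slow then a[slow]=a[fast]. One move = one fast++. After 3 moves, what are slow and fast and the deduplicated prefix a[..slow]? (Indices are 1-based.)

slow=1 fast=2: a[fast]=1=a[slow] dup, fast++
slow=1 fast=3: a[fast]=1=a[slow] dup, fast++
slow=1 fast=4: a[fast]=1=a[slow] dup, fast++

slow=1, fast=5, prefix=[1]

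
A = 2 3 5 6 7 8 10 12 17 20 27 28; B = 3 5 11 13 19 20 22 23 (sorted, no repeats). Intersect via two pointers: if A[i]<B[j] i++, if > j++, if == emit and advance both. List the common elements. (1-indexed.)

intersection = [3, 5, 20]

i=1 j=1: 2<3, i++
i=2 j=1: 3==3 emit, i++,j++
i=3 j=2: 5==5 emit, i++,j++
i=4 j=3: 6<11, i++
i=5 j=3: 7<11, i++
i=6 j=3: 8<11, i++
i=7 j=3: 10<11, i++
i=8 j=3: 12>11, j++
i=8 j=4: 12<13, i++
i=9 j=4: 17>13, j++
i=9 j=5: 17<19, i++
i=10 j=5: 20>19, j++
i=10 j=6: 20==20 emit, i++,j++
i=11 j=7: 27>22, j++
i=11 j=8: 27>23, j++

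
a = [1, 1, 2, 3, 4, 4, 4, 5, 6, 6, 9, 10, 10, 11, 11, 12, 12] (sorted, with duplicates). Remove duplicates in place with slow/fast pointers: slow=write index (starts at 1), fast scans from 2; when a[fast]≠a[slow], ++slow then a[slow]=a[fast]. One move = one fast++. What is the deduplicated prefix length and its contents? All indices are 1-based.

(s=1,f=2) a[fast]=1=a[slow] dup → fast++
(s=1,f=3) a[fast]=2≠a[slow]=1 write a[2]=2 → slow++,fast++
(s=2,f=4) a[fast]=3≠a[slow]=2 write a[3]=3 → slow++,fast++
(s=3,f=5) a[fast]=4≠a[slow]=3 write a[4]=4 → slow++,fast++
(s=4,f=6) a[fast]=4=a[slow] dup → fast++
(s=4,f=7) a[fast]=4=a[slow] dup → fast++
(s=4,f=8) a[fast]=5≠a[slow]=4 write a[5]=5 → slow++,fast++
(s=5,f=9) a[fast]=6≠a[slow]=5 write a[6]=6 → slow++,fast++
(s=6,f=10) a[fast]=6=a[slow] dup → fast++
(s=6,f=11) a[fast]=9≠a[slow]=6 write a[7]=9 → slow++,fast++
(s=7,f=12) a[fast]=10≠a[slow]=9 write a[8]=10 → slow++,fast++
(s=8,f=13) a[fast]=10=a[slow] dup → fast++
(s=8,f=14) a[fast]=11≠a[slow]=10 write a[9]=11 → slow++,fast++
(s=9,f=15) a[fast]=11=a[slow] dup → fast++
(s=9,f=16) a[fast]=12≠a[slow]=11 write a[10]=12 → slow++,fast++
(s=10,f=17) a[fast]=12=a[slow] dup → fast++

length 10; prefix = [1, 2, 3, 4, 5, 6, 9, 10, 11, 12]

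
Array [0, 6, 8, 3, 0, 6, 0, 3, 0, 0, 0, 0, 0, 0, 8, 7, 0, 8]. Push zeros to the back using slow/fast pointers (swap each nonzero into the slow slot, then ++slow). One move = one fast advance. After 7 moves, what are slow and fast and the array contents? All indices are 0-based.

(s=0,f=0) a[fast]=0 → fast++
(s=0,f=1) a[fast]=6≠0 swap→a[0]=6 → slow++,fast++
(s=1,f=2) a[fast]=8≠0 swap→a[1]=8 → slow++,fast++
(s=2,f=3) a[fast]=3≠0 swap→a[2]=3 → slow++,fast++
(s=3,f=4) a[fast]=0 → fast++
(s=3,f=5) a[fast]=6≠0 swap→a[3]=6 → slow++,fast++
(s=4,f=6) a[fast]=0 → fast++

slow=4, fast=7, a=[6, 8, 3, 6, 0, 0, 0, 3, 0, 0, 0, 0, 0, 0, 8, 7, 0, 8]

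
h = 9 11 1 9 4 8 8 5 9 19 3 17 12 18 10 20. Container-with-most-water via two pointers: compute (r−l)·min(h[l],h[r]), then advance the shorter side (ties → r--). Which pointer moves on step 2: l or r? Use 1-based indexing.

l

[1,16] min(9,20)*15=135 best=135 * → l++
[2,16] min(11,20)*14=154 best=154 * → l++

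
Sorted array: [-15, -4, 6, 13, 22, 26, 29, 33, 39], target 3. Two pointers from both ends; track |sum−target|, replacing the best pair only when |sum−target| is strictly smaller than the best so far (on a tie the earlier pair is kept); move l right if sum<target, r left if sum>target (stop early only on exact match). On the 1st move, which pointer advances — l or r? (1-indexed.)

l=1 r=9: -15+39=24 d=21 *, r--

r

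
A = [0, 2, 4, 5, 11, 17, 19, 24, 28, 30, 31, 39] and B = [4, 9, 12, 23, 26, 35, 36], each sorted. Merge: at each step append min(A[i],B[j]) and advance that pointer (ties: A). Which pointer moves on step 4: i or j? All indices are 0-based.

j

[i=0,j=0] A[i]=0<=B[j]=4 take 0 → i++
[i=1,j=0] A[i]=2<=B[j]=4 take 2 → i++
[i=2,j=0] A[i]=4<=B[j]=4 take 4 → i++
[i=3,j=0] A[i]=5>B[j]=4 take 4 → j++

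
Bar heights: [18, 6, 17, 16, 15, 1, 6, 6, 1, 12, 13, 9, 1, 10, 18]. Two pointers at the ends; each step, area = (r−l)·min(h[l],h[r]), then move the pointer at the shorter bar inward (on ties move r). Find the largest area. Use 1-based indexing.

max area = 252

l=1 r=15: min(18,18)*14=252 best=252 *, r--
l=1 r=14: min(18,10)*13=130 best=252, r--
l=1 r=13: min(18,1)*12=12 best=252, r--
l=1 r=12: min(18,9)*11=99 best=252, r--
l=1 r=11: min(18,13)*10=130 best=252, r--
l=1 r=10: min(18,12)*9=108 best=252, r--
l=1 r=9: min(18,1)*8=8 best=252, r--
l=1 r=8: min(18,6)*7=42 best=252, r--
l=1 r=7: min(18,6)*6=36 best=252, r--
l=1 r=6: min(18,1)*5=5 best=252, r--
l=1 r=5: min(18,15)*4=60 best=252, r--
l=1 r=4: min(18,16)*3=48 best=252, r--
l=1 r=3: min(18,17)*2=34 best=252, r--
l=1 r=2: min(18,6)*1=6 best=252, r--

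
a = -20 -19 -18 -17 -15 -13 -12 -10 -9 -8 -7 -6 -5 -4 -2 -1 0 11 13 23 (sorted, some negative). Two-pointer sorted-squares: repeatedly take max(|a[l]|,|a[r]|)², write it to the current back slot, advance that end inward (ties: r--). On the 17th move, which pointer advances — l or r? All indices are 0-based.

l

l=0 r=19: |-20|<=|23| out[19]=529, r--
l=0 r=18: |-20|>|13| out[18]=400, l++
l=1 r=18: |-19|>|13| out[17]=361, l++
l=2 r=18: |-18|>|13| out[16]=324, l++
l=3 r=18: |-17|>|13| out[15]=289, l++
l=4 r=18: |-15|>|13| out[14]=225, l++
l=5 r=18: |-13|<=|13| out[13]=169, r--
l=5 r=17: |-13|>|11| out[12]=169, l++
l=6 r=17: |-12|>|11| out[11]=144, l++
l=7 r=17: |-10|<=|11| out[10]=121, r--
l=7 r=16: |-10|>|0| out[9]=100, l++
l=8 r=16: |-9|>|0| out[8]=81, l++
l=9 r=16: |-8|>|0| out[7]=64, l++
l=10 r=16: |-7|>|0| out[6]=49, l++
l=11 r=16: |-6|>|0| out[5]=36, l++
l=12 r=16: |-5|>|0| out[4]=25, l++
l=13 r=16: |-4|>|0| out[3]=16, l++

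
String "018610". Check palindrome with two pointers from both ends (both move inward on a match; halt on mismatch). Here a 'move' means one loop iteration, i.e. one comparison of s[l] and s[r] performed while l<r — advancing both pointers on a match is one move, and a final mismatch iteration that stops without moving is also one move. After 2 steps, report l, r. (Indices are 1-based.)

l=3, r=4

l=1 r=6: '0'=='0', l++,r--
l=2 r=5: '1'=='1', l++,r--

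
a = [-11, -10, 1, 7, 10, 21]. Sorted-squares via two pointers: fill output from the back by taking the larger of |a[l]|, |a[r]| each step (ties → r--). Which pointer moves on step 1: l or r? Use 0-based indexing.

r

l=0 r=5: |-11|<=|21| out[5]=441, r--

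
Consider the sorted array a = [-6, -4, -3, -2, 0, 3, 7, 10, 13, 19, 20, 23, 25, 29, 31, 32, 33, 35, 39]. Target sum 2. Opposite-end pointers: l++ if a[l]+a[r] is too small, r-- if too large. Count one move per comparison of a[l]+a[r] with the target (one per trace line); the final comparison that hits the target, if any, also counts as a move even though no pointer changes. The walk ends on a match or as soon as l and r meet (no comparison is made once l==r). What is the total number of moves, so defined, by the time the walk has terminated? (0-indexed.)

18 moves

l=0 r=18: -6+39=33 >2, r--
l=0 r=17: -6+35=29 >2, r--
l=0 r=16: -6+33=27 >2, r--
l=0 r=15: -6+32=26 >2, r--
l=0 r=14: -6+31=25 >2, r--
l=0 r=13: -6+29=23 >2, r--
l=0 r=12: -6+25=19 >2, r--
l=0 r=11: -6+23=17 >2, r--
l=0 r=10: -6+20=14 >2, r--
l=0 r=9: -6+19=13 >2, r--
l=0 r=8: -6+13=7 >2, r--
l=0 r=7: -6+10=4 >2, r--
l=0 r=6: -6+7=1 <2, l++
l=1 r=6: -4+7=3 >2, r--
l=1 r=5: -4+3=-1 <2, l++
l=2 r=5: -3+3=0 <2, l++
l=3 r=5: -2+3=1 <2, l++
l=4 r=5: 0+3=3 >2, r--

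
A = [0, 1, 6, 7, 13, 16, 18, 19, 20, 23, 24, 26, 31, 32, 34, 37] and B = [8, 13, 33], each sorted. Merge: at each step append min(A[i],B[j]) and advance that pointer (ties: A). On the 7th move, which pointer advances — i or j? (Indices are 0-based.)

i=0 j=0: A[i]=0<=B[j]=8 take 0, i++
i=1 j=0: A[i]=1<=B[j]=8 take 1, i++
i=2 j=0: A[i]=6<=B[j]=8 take 6, i++
i=3 j=0: A[i]=7<=B[j]=8 take 7, i++
i=4 j=0: A[i]=13>B[j]=8 take 8, j++
i=4 j=1: A[i]=13<=B[j]=13 take 13, i++
i=5 j=1: A[i]=16>B[j]=13 take 13, j++

j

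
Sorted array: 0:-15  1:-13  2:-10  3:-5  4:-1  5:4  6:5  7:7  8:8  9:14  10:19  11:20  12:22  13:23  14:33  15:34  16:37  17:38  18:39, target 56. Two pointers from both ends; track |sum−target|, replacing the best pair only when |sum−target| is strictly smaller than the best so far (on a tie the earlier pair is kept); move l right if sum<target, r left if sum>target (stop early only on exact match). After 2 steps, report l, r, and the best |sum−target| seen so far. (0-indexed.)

[0,18] -15+39=24 d=32 * → l++
[1,18] -13+39=26 d=30 * → l++

l=2, r=18, best |Δ|=30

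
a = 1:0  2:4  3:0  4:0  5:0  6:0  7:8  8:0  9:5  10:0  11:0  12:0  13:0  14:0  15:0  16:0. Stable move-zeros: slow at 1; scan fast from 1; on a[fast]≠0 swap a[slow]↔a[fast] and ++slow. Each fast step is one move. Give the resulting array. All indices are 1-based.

[4, 8, 5, 0, 0, 0, 0, 0, 0, 0, 0, 0, 0, 0, 0, 0]

(s=1,f=1) a[fast]=0 → fast++
(s=1,f=2) a[fast]=4≠0 swap→a[1]=4 → slow++,fast++
(s=2,f=3) a[fast]=0 → fast++
(s=2,f=4) a[fast]=0 → fast++
(s=2,f=5) a[fast]=0 → fast++
(s=2,f=6) a[fast]=0 → fast++
(s=2,f=7) a[fast]=8≠0 swap→a[2]=8 → slow++,fast++
(s=3,f=8) a[fast]=0 → fast++
(s=3,f=9) a[fast]=5≠0 swap→a[3]=5 → slow++,fast++
(s=4,f=10) a[fast]=0 → fast++
(s=4,f=11) a[fast]=0 → fast++
(s=4,f=12) a[fast]=0 → fast++
(s=4,f=13) a[fast]=0 → fast++
(s=4,f=14) a[fast]=0 → fast++
(s=4,f=15) a[fast]=0 → fast++
(s=4,f=16) a[fast]=0 → fast++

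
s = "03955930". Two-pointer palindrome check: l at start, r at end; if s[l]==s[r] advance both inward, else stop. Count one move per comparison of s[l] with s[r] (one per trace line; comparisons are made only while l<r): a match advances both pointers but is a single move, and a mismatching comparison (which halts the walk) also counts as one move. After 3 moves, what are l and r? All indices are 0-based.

l=3, r=4

[0,7] '0'=='0' → l++,r--
[1,6] '3'=='3' → l++,r--
[2,5] '9'=='9' → l++,r--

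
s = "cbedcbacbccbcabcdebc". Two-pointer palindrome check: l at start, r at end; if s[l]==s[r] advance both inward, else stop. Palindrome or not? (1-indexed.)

palindrome

[1,20] 'c'=='c' → l++,r--
[2,19] 'b'=='b' → l++,r--
[3,18] 'e'=='e' → l++,r--
[4,17] 'd'=='d' → l++,r--
[5,16] 'c'=='c' → l++,r--
[6,15] 'b'=='b' → l++,r--
[7,14] 'a'=='a' → l++,r--
[8,13] 'c'=='c' → l++,r--
[9,12] 'b'=='b' → l++,r--
[10,11] 'c'=='c' → l++,r--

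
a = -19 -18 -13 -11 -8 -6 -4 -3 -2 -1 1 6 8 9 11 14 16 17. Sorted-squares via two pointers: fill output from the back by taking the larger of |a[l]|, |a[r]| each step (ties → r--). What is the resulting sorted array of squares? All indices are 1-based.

[1,18] |-19|>|17| out[18]=361 → l++
[2,18] |-18|>|17| out[17]=324 → l++
[3,18] |-13|<=|17| out[16]=289 → r--
[3,17] |-13|<=|16| out[15]=256 → r--
[3,16] |-13|<=|14| out[14]=196 → r--
[3,15] |-13|>|11| out[13]=169 → l++
[4,15] |-11|<=|11| out[12]=121 → r--
[4,14] |-11|>|9| out[11]=121 → l++
[5,14] |-8|<=|9| out[10]=81 → r--
[5,13] |-8|<=|8| out[9]=64 → r--
[5,12] |-8|>|6| out[8]=64 → l++
[6,12] |-6|<=|6| out[7]=36 → r--
[6,11] |-6|>|1| out[6]=36 → l++
[7,11] |-4|>|1| out[5]=16 → l++
[8,11] |-3|>|1| out[4]=9 → l++
[9,11] |-2|>|1| out[3]=4 → l++
[10,11] |-1|<=|1| out[2]=1 → r--
[10,10] |-1|<=|-1| out[1]=1 → r--

[1, 1, 4, 9, 16, 36, 36, 64, 64, 81, 121, 121, 169, 196, 256, 289, 324, 361]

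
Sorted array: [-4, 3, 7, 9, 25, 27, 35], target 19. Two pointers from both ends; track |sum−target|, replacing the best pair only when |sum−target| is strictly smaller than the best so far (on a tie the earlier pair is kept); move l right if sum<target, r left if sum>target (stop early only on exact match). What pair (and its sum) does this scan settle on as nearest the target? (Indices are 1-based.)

pair (-4, 25) with sum 21 (|Δ|=2)

l=1 r=7: -4+35=31 d=12 *, r--
l=1 r=6: -4+27=23 d=4 *, r--
l=1 r=5: -4+25=21 d=2 *, r--
l=1 r=4: -4+9=5 d=14, l++
l=2 r=4: 3+9=12 d=7, l++
l=3 r=4: 7+9=16 d=3, l++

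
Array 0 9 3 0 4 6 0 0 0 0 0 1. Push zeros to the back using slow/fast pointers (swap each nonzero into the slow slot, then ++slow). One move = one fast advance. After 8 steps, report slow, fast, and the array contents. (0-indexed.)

slow=4, fast=8, a=[9, 3, 4, 6, 0, 0, 0, 0, 0, 0, 0, 1]

(s=0,f=0) a[fast]=0 → fast++
(s=0,f=1) a[fast]=9≠0 swap→a[0]=9 → slow++,fast++
(s=1,f=2) a[fast]=3≠0 swap→a[1]=3 → slow++,fast++
(s=2,f=3) a[fast]=0 → fast++
(s=2,f=4) a[fast]=4≠0 swap→a[2]=4 → slow++,fast++
(s=3,f=5) a[fast]=6≠0 swap→a[3]=6 → slow++,fast++
(s=4,f=6) a[fast]=0 → fast++
(s=4,f=7) a[fast]=0 → fast++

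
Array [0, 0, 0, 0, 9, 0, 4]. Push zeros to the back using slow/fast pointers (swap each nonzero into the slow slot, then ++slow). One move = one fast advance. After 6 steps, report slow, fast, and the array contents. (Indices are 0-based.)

(s=0,f=0) a[fast]=0 → fast++
(s=0,f=1) a[fast]=0 → fast++
(s=0,f=2) a[fast]=0 → fast++
(s=0,f=3) a[fast]=0 → fast++
(s=0,f=4) a[fast]=9≠0 swap→a[0]=9 → slow++,fast++
(s=1,f=5) a[fast]=0 → fast++

slow=1, fast=6, a=[9, 0, 0, 0, 0, 0, 4]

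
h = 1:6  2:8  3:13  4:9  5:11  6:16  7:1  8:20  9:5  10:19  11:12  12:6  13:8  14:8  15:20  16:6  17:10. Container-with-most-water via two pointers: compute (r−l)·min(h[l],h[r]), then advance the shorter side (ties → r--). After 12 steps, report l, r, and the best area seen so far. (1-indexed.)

l=8, r=12, best area=156

[1,17] min(6,10)*16=96 best=96 * → l++
[2,17] min(8,10)*15=120 best=120 * → l++
[3,17] min(13,10)*14=140 best=140 * → r--
[3,16] min(13,6)*13=78 best=140 → r--
[3,15] min(13,20)*12=156 best=156 * → l++
[4,15] min(9,20)*11=99 best=156 → l++
[5,15] min(11,20)*10=110 best=156 → l++
[6,15] min(16,20)*9=144 best=156 → l++
[7,15] min(1,20)*8=8 best=156 → l++
[8,15] min(20,20)*7=140 best=156 → r--
[8,14] min(20,8)*6=48 best=156 → r--
[8,13] min(20,8)*5=40 best=156 → r--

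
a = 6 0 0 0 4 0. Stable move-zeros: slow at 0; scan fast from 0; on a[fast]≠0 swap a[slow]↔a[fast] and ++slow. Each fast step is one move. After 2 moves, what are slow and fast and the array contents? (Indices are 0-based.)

slow=0 fast=0: a[fast]=6≠0 swap→a[0]=6, slow++,fast++
slow=1 fast=1: a[fast]=0, fast++

slow=1, fast=2, a=[6, 0, 0, 0, 4, 0]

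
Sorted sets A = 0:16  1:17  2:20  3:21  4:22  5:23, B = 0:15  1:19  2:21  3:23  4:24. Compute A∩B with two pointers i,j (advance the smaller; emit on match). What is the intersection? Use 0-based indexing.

[i=0,j=0] 16>15 → j++
[i=0,j=1] 16<19 → i++
[i=1,j=1] 17<19 → i++
[i=2,j=1] 20>19 → j++
[i=2,j=2] 20<21 → i++
[i=3,j=2] 21==21 emit → i++,j++
[i=4,j=3] 22<23 → i++
[i=5,j=3] 23==23 emit → i++,j++

intersection = [21, 23]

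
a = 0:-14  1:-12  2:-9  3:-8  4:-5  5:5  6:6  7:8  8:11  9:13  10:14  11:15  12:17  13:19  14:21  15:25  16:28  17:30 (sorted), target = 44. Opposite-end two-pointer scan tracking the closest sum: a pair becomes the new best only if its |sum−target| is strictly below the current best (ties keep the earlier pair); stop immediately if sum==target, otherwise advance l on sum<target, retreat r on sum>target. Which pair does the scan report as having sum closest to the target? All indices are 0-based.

pair (14, 30) with sum 44 (|Δ|=0)

l=0 r=17: -14+30=16 d=28 *, l++
l=1 r=17: -12+30=18 d=26 *, l++
l=2 r=17: -9+30=21 d=23 *, l++
l=3 r=17: -8+30=22 d=22 *, l++
l=4 r=17: -5+30=25 d=19 *, l++
l=5 r=17: 5+30=35 d=9 *, l++
l=6 r=17: 6+30=36 d=8 *, l++
l=7 r=17: 8+30=38 d=6 *, l++
l=8 r=17: 11+30=41 d=3 *, l++
l=9 r=17: 13+30=43 d=1 *, l++
l=10 r=17: 14+30=44 d=0 *, stop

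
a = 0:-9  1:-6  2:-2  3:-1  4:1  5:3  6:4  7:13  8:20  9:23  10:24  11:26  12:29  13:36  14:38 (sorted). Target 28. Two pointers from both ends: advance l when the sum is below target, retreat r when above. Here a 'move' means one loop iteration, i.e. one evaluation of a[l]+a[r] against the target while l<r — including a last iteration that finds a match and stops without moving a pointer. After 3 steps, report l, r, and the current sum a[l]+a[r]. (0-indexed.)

l=0 r=14: -9+38=29 >28, r--
l=0 r=13: -9+36=27 <28, l++
l=1 r=13: -6+36=30 >28, r--

l=1, r=12, sum=23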